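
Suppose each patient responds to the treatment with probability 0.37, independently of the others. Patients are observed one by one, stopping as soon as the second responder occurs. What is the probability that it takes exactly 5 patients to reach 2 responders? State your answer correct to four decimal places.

Y = trial on which the second success occurs; negative binomial, r=2, p=0.37.
P(Y=5) = C(4,1) · p^2 · (1−p)^3
= 4 · 0.1369 · 0.25005 = 0.136926

0.1369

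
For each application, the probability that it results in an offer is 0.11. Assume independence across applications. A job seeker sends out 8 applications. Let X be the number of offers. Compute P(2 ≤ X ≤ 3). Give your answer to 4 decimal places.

0.2100

X ~ Binomial(8, 0.11); P(2 ≤ X ≤ 3) = Σ C(8,k) p^k (1−p)^(8−k) over k:
  k=2: C(8,2)·0.11^2·0.89^6 = 0.168377
  k=3: C(8,3)·0.11^3·0.89^5 = 0.041621
Total = 0.209999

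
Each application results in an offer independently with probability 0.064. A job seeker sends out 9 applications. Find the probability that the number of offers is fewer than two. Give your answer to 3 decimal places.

X ~ Binomial(9, 0.064); P(X ≤ 1) = Σ C(9,k) p^k (1−p)^(9−k) over k:
  k=0: C(9,0)·0.064^0·0.936^9 = 0.55142
  k=1: C(9,1)·0.064^1·0.936^8 = 0.33934
Total = 0.89076

0.891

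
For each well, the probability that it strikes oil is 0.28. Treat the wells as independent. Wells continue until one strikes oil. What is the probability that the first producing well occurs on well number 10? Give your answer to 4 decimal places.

0.0146

Geometric (trials to first success), p = 0.28.
P(Y = 10) = (1−p)^9 · p = 0.051999 · 0.28 = 0.014560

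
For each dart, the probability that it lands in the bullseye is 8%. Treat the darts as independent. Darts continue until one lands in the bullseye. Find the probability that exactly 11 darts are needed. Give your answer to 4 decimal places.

0.0348

Geometric (trials to first success), p = 0.08.
P(Y = 11) = (1−p)^10 · p = 0.43439 · 0.08 = 0.034751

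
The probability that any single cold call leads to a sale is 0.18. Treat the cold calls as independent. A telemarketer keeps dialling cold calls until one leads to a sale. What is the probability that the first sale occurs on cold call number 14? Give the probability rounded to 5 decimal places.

0.01364

Geometric (trials to first success), p = 0.18.
P(Y = 14) = (1−p)^13 · p = 0.075784 · 0.18 = 0.0136412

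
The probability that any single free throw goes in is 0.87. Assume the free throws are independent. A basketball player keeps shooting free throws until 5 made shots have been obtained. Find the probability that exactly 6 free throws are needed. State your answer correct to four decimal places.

0.3240

Y = trial on which the fifth success occurs; negative binomial, r=5, p=0.87.
P(Y=6) = C(5,4) · p^5 · (1−p)^1
= 5 · 0.49842 · 0.13 = 0.323974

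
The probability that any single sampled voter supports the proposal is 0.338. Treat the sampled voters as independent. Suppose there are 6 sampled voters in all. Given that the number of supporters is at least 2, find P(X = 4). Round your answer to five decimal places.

0.13039

X ~ Binomial(6, 0.338). Want P(X=4 | X≥2) = P(X=4) / P(X≥2).
P(X=4) = C(6,4)·0.338^4·0.662^2 = 0.0857974
P(X≥2) = 1 − 0.0841682 − 0.2578445 = 0.6579873
Ratio = 0.0857974 / 0.6579873 = 0.1303937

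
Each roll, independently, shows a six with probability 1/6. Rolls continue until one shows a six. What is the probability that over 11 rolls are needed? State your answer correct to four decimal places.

0.1346

Y = number of rolls to the first success; geometric, p = 0.166667.
P(Y > 11) = P(first 11 all fail) = (1−p)^11 = 0.134588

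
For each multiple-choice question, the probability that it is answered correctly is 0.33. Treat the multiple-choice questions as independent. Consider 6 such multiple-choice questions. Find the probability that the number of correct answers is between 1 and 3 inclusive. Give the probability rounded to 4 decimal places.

X ~ Binomial(6, 0.33); P(1 ≤ X ≤ 3) = Σ C(6,k) p^k (1−p)^(6−k) over k:
  k=1: C(6,1)·0.33^1·0.67^5 = 0.267325
  k=2: C(6,2)·0.33^2·0.67^4 = 0.329169
  k=3: C(6,3)·0.33^3·0.67^3 = 0.216170
Total = 0.812664

0.8127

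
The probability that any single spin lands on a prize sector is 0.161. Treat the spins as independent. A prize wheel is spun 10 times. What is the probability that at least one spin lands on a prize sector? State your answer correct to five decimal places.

0.82717

P(at least one) = 1 − P(none) = 1 − (1 − 0.161)^10
= 1 − 0.1728302 = 0.8271698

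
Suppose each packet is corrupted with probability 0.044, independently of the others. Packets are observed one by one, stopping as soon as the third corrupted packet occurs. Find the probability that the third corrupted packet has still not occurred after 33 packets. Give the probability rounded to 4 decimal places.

0.8239

Needing more than 33 packets ⇔ fewer than 3 successes in the first 33. With X ~ Binomial(33, 0.044), P(Y > 33) = P(X ≤ 2).
  k=0: C(33,0)·0.044^0·0.956^33 = 0.226522
  k=1: C(33,1)·0.044^1·0.956^32 = 0.344048
  k=2: C(33,2)·0.044^2·0.956^31 = 0.253358
P(X ≤ 2) = 0.823928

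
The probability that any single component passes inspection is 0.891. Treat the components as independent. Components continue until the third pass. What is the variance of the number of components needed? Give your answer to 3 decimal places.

0.412

Y = total components until the third success; negative binomial with r=3, p=0.891.
Var(Y) = r(1−p)/p² = 3·0.109 / 0.891² = 0.41190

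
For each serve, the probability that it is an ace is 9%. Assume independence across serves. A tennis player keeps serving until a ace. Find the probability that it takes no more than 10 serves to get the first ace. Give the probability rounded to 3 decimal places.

Y = number of serves to the first success; geometric, p = 0.09.
P(Y ≤ 10) = 1 − (1−p)^10 = 1 − 0.38942 = 0.61058

0.611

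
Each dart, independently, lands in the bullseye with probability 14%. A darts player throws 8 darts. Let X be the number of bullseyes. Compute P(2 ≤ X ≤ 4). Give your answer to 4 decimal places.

X ~ Binomial(8, 0.14); P(2 ≤ X ≤ 4) = Σ C(8,k) p^k (1−p)^(8−k) over k:
  k=2: C(8,2)·0.14^2·0.86^6 = 0.222026
  k=3: C(8,3)·0.14^3·0.86^5 = 0.072288
  k=4: C(8,4)·0.14^4·0.86^4 = 0.014710
Total = 0.309024

0.3090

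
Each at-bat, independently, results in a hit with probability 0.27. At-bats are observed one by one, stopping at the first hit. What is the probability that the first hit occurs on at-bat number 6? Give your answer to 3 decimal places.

0.056

Geometric (trials to first success), p = 0.27.
P(Y = 6) = (1−p)^5 · p = 0.20731 · 0.27 = 0.05597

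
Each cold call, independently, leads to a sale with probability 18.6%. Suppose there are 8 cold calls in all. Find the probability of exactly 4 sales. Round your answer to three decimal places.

0.037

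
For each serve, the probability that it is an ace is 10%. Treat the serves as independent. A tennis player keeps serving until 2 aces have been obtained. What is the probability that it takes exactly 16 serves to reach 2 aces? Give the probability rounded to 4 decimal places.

0.0343

Y = trial on which the second success occurs; negative binomial, r=2, p=0.10.
P(Y=16) = C(15,1) · p^2 · (1−p)^14
= 15 · 0.01 · 0.22877 = 0.034315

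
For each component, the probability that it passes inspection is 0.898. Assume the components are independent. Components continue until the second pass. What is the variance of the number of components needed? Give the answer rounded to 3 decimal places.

Y = total components until the second success; negative binomial with r=2, p=0.898.
Var(Y) = r(1−p)/p² = 2·0.102 / 0.898² = 0.25297

0.253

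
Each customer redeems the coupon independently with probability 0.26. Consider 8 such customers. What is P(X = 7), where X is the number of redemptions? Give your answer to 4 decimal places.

0.0005

X ~ Binomial(n=8, p=0.26).
P(X=7) = C(8,7) · p^7 · (1−p)^1
= 8 · 8.0318e-05 · 0.74 = 0.000475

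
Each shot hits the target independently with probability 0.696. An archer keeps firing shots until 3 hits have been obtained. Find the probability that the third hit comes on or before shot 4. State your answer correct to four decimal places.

0.6446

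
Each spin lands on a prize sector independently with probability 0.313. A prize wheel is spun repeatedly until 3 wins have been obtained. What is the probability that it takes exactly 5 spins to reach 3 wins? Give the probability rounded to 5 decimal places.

0.08684

Y = trial on which the third success occurs; negative binomial, r=3, p=0.313.
P(Y=5) = C(4,2) · p^3 · (1−p)^2
= 6 · 0.030664 · 0.47197 = 0.0868356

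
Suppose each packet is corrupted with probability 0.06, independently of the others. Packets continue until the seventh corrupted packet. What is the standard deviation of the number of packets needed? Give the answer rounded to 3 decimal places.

42.753

Y = total packets until the seventh success; negative binomial with r=7, p=0.06.
SD(Y) = √[r(1−p)/p²] = √(1827.77778) = 42.75252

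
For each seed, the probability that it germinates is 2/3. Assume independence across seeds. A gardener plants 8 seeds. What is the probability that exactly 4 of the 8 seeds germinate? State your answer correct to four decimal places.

0.1707

X ~ Binomial(n=8, p=0.666667).
P(X=4) = C(8,4) · p^4 · (1−p)^4
= 70 · 0.19753 · 0.012346 = 0.170706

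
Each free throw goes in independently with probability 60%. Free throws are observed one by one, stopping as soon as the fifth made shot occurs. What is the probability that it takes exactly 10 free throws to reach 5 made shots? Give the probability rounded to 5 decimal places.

Y = trial on which the fifth success occurs; negative binomial, r=5, p=0.60.
P(Y=10) = C(9,4) · p^5 · (1−p)^5
= 126 · 0.07776 · 0.01024 = 0.1003291

0.10033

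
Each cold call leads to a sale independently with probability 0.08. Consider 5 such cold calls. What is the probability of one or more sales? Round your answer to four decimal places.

P(at least one) = 1 − P(none) = 1 − (1 − 0.08)^5
= 1 − 0.659082 = 0.340918

0.3409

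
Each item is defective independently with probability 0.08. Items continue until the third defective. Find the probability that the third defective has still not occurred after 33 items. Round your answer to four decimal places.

0.5018

Needing more than 33 items ⇔ fewer than 3 successes in the first 33. With X ~ Binomial(33, 0.08), P(Y > 33) = P(X ≤ 2).
  k=0: C(33,0)·0.08^0·0.92^33 = 0.063826
  k=1: C(33,1)·0.08^1·0.92^32 = 0.183153
  k=2: C(33,2)·0.08^2·0.92^31 = 0.254822
P(X ≤ 2) = 0.501801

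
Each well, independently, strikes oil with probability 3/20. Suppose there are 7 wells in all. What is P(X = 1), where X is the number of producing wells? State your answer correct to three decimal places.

0.396

X ~ Binomial(n=7, p=0.15).
P(X=1) = C(7,1) · p^1 · (1−p)^6
= 7 · 0.15 · 0.37715 = 0.39601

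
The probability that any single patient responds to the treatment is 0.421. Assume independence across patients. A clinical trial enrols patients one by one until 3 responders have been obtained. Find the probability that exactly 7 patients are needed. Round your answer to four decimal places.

0.1258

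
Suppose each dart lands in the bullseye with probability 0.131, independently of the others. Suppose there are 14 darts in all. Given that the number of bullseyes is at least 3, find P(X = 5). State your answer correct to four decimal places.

X ~ Binomial(14, 0.131). Want P(X=5 | X≥3) = P(X=5) / P(X≥3).
P(X=5) = C(14,5)·0.131^5·0.869^9 = 0.021827
P(X≥3) = 1 − 0.140048 − 0.295567 − 0.289615 = 0.274770
Ratio = 0.021827 / 0.274770 = 0.079438

0.0794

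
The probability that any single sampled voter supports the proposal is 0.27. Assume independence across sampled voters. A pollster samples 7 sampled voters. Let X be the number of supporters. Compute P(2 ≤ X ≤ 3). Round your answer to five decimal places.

0.51300

X ~ Binomial(7, 0.27); P(2 ≤ X ≤ 3) = Σ C(7,k) p^k (1−p)^(7−k) over k:
  k=2: C(7,2)·0.27^2·0.73^5 = 0.3173665
  k=3: C(7,3)·0.27^3·0.73^4 = 0.1956369
Total = 0.5130034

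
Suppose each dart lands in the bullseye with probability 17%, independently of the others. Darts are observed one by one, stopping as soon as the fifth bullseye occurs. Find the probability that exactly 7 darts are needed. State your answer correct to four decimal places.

0.0015

Y = trial on which the fifth success occurs; negative binomial, r=5, p=0.17.
P(Y=7) = C(6,4) · p^5 · (1−p)^2
= 15 · 0.00014199 · 0.6889 = 0.001467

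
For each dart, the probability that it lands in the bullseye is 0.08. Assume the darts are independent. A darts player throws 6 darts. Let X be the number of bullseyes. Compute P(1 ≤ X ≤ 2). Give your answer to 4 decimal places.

X ~ Binomial(6, 0.08); P(1 ≤ X ≤ 2) = Σ C(6,k) p^k (1−p)^(6−k) over k:
  k=1: C(6,1)·0.08^1·0.92^5 = 0.316359
  k=2: C(6,2)·0.08^2·0.92^4 = 0.068774
Total = 0.385133

0.3851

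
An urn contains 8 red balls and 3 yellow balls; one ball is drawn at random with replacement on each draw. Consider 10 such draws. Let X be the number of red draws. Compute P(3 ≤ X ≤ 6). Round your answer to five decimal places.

0.27864

X ~ Binomial(10, 0.727273); P(3 ≤ X ≤ 6) = Σ C(10,k) p^k (1−p)^(10−k) over k:
  k=3: C(10,3)·0.727273^3·0.272727^7 = 0.0051805
  k=4: C(10,4)·0.727273^4·0.272727^6 = 0.0241757
  k=5: C(10,5)·0.727273^5·0.272727^5 = 0.0773624
  k=6: C(10,6)·0.727273^6·0.272727^4 = 0.1719164
Total = 0.2786351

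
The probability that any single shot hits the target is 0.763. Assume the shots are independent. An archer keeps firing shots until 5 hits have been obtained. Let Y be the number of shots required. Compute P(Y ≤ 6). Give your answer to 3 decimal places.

0.565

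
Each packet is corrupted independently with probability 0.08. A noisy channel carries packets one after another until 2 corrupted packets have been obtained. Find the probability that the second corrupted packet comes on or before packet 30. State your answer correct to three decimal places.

Finishing within 30 packets ⇔ at least 2 successes in the first 30. With X ~ Binomial(30, 0.08), P(Y ≤ 30) = 1 − P(X ≤ 1).
  k=0: C(30,0)·0.08^0·0.92^30 = 0.08197
  k=1: C(30,1)·0.08^1·0.92^29 = 0.21382
1 − 0.29579 = 0.70421

0.704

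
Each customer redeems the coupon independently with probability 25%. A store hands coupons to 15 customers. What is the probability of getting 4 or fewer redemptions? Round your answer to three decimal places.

X ~ Binomial(15, 0.25); P(X ≤ 4) = Σ C(15,k) p^k (1−p)^(15−k) over k:
  k=0: C(15,0)·0.25^0·0.75^15 = 0.01336
  k=1: C(15,1)·0.25^1·0.75^14 = 0.06682
  k=2: C(15,2)·0.25^2·0.75^13 = 0.15591
  k=3: C(15,3)·0.25^3·0.75^12 = 0.22520
  k=4: C(15,4)·0.25^4·0.75^11 = 0.22520
Total = 0.68649

0.686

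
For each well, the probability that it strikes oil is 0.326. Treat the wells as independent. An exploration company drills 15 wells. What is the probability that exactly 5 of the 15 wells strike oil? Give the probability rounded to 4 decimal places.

0.2139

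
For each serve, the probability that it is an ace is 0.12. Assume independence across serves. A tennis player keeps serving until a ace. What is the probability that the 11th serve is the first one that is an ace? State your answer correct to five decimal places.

0.03342

Geometric (trials to first success), p = 0.12.
P(Y = 11) = (1−p)^10 · p = 0.2785 · 0.12 = 0.0334201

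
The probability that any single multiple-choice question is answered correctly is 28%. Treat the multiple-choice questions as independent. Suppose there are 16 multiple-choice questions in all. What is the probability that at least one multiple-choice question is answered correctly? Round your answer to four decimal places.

0.9948

P(at least one) = 1 − P(none) = 1 − (1 − 0.28)^16
= 1 − 0.005216 = 0.994784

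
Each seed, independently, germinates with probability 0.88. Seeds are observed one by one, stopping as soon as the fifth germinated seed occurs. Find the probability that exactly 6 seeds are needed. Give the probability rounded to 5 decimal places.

0.31664

Y = trial on which the fifth success occurs; negative binomial, r=5, p=0.88.
P(Y=6) = C(5,4) · p^5 · (1−p)^1
= 5 · 0.52773 · 0.12 = 0.3166392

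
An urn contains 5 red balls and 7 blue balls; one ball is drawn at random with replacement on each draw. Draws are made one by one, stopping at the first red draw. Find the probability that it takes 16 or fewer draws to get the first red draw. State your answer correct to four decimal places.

0.9998

Y = number of draws to the first success; geometric, p = 0.416667.
P(Y ≤ 16) = 1 − (1−p)^16 = 1 − 0.000180 = 0.999820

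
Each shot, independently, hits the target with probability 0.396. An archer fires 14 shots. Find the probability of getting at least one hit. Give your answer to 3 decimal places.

P(at least one) = 1 − P(none) = 1 − (1 − 0.396)^14
= 1 − 0.00086 = 0.99914

0.999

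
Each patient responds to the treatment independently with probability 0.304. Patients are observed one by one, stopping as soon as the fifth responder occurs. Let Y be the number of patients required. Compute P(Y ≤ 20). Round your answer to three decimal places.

0.774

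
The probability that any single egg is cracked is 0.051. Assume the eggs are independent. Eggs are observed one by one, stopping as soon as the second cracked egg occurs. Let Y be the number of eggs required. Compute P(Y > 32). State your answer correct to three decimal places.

Needing more than 32 eggs ⇔ fewer than 2 successes in the first 32. With X ~ Binomial(32, 0.051), P(Y > 32) = P(X ≤ 1).
  k=0: C(32,0)·0.051^0·0.949^32 = 0.18729
  k=1: C(32,1)·0.051^1·0.949^31 = 0.32209
P(X ≤ 1) = 0.50938

0.509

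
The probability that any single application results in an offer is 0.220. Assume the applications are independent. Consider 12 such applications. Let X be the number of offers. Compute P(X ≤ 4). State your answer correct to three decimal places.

0.898

X ~ Binomial(12, 0.22); P(X ≤ 4) = Σ C(12,k) p^k (1−p)^(12−k) over k:
  k=0: C(12,0)·0.22^0·0.78^12 = 0.05071
  k=1: C(12,1)·0.22^1·0.78^11 = 0.17165
  k=2: C(12,2)·0.22^2·0.78^10 = 0.26628
  k=3: C(12,3)·0.22^3·0.78^9 = 0.25035
  k=4: C(12,4)·0.22^4·0.78^8 = 0.15887
Total = 0.89786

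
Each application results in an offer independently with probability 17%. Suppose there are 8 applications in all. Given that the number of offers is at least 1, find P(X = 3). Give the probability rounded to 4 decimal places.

X ~ Binomial(8, 0.17). Want P(X=3 | X≥1) = P(X=3) / P(X≥1).
P(X=3) = C(8,3)·0.17^3·0.83^5 = 0.108374
P(X≥1) = 1 − 0.225229 = 0.774771
Ratio = 0.108374 / 0.774771 = 0.139879

0.1399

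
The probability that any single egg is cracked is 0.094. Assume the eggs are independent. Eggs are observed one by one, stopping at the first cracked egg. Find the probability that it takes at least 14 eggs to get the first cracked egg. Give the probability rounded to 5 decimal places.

Y = number of eggs to the first success; geometric, p = 0.094.
P(Y > 13) = P(first 13 all fail) = (1−p)^13 = 0.2771192

0.27712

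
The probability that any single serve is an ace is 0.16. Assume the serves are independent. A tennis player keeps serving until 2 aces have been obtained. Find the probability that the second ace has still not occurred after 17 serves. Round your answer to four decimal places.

Needing more than 17 serves ⇔ fewer than 2 successes in the first 17. With X ~ Binomial(17, 0.16), P(Y > 17) = P(X ≤ 1).
  k=0: C(17,0)·0.16^0·0.84^17 = 0.051612
  k=1: C(17,1)·0.16^1·0.84^16 = 0.167123
P(X ≤ 1) = 0.218735

0.2187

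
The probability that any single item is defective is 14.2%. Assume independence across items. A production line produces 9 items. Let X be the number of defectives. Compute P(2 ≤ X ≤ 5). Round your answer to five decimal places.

0.37220

X ~ Binomial(9, 0.142); P(2 ≤ X ≤ 5) = Σ C(9,k) p^k (1−p)^(9−k) over k:
  k=2: C(9,2)·0.142^2·0.858^7 = 0.2484793
  k=3: C(9,3)·0.142^3·0.858^6 = 0.0959551
  k=4: C(9,4)·0.142^4·0.858^5 = 0.0238210
  k=5: C(9,5)·0.142^5·0.858^4 = 0.0039424
Total = 0.3721978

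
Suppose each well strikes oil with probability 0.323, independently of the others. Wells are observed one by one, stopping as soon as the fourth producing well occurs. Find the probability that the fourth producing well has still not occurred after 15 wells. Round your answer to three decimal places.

0.234

Needing more than 15 wells ⇔ fewer than 4 successes in the first 15. With X ~ Binomial(15, 0.323), P(Y > 15) = P(X ≤ 3).
  k=0: C(15,0)·0.323^0·0.677^15 = 0.00288
  k=1: C(15,1)·0.323^1·0.677^14 = 0.02058
  k=2: C(15,2)·0.323^2·0.677^13 = 0.06875
  k=3: C(15,3)·0.323^3·0.677^12 = 0.14213
P(X ≤ 3) = 0.23434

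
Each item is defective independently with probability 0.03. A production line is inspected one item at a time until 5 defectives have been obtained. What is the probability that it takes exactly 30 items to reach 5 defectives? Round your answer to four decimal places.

Y = trial on which the fifth success occurs; negative binomial, r=5, p=0.03.
P(Y=30) = C(29,4) · p^5 · (1−p)^25
= 23751 · 2.43e-08 · 0.46697 = 0.000270

0.0003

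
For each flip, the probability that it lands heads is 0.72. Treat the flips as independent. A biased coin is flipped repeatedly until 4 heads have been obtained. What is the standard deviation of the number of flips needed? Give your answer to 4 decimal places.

1.4699

Y = total flips until the fourth success; negative binomial with r=4, p=0.72.
SD(Y) = √[r(1−p)/p²] = √(2.160494) = 1.469862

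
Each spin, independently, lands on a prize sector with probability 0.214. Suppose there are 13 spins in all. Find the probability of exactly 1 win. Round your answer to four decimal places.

0.1547

X ~ Binomial(n=13, p=0.214).
P(X=1) = C(13,1) · p^1 · (1−p)^12
= 13 · 0.214 · 0.055599 = 0.154678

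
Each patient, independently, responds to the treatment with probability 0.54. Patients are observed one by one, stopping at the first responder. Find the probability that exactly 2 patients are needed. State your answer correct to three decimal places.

Geometric (trials to first success), p = 0.54.
P(Y = 2) = (1−p)^1 · p = 0.46 · 0.54 = 0.24840

0.248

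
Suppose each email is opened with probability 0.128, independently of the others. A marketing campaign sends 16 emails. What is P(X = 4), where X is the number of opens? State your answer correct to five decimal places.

0.09443

X ~ Binomial(n=16, p=0.128).
P(X=4) = C(16,4) · p^4 · (1−p)^12
= 1820 · 0.00026844 · 0.19328 = 0.0944298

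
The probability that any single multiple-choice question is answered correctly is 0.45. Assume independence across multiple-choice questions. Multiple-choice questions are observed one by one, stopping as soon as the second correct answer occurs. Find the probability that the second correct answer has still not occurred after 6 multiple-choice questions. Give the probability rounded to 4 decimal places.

0.1636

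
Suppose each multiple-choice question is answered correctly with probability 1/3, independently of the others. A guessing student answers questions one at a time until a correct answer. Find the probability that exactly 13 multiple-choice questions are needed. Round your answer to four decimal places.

Geometric (trials to first success), p = 0.333333.
P(Y = 13) = (1−p)^12 · p = 0.0077073 · 0.333333 = 0.002569

0.0026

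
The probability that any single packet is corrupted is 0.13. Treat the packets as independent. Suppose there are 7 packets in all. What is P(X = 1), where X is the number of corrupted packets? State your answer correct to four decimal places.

X ~ Binomial(n=7, p=0.13).
P(X=1) = C(7,1) · p^1 · (1−p)^6
= 7 · 0.13 · 0.43363 = 0.394600

0.3946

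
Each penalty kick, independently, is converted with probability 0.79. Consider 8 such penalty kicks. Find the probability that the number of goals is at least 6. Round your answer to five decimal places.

0.77450

X ~ Binomial(8, 0.79); P(X ≥ 6) = Σ C(8,k) p^k (1−p)^(8−k) over k:
  k=6: C(8,6)·0.79^6·0.21^2 = 0.3001644
  k=7: C(8,7)·0.79^7·0.21^1 = 0.3226257
  k=8: C(8,8)·0.79^8·0.21^0 = 0.1517109
Total = 0.7745009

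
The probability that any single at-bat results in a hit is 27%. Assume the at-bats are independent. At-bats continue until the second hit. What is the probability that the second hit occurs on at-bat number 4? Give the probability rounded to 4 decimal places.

Y = trial on which the second success occurs; negative binomial, r=2, p=0.27.
P(Y=4) = C(3,1) · p^2 · (1−p)^2
= 3 · 0.0729 · 0.5329 = 0.116545

0.1165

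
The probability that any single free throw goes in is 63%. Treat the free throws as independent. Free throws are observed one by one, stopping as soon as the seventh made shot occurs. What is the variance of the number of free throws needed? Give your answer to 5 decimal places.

Y = total free throws until the seventh success; negative binomial with r=7, p=0.63.
Var(Y) = r(1−p)/p² = 7·0.37 / 0.63² = 6.5255732

6.52557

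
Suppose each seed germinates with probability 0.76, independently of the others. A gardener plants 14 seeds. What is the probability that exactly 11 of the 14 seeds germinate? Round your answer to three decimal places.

X ~ Binomial(n=14, p=0.76).
P(X=11) = C(14,11) · p^11 · (1−p)^3
= 364 · 0.04886 · 0.013824 = 0.24586

0.246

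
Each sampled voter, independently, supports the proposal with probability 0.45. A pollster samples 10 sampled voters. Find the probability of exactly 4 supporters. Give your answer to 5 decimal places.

0.23837

X ~ Binomial(n=10, p=0.45).
P(X=4) = C(10,4) · p^4 · (1−p)^6
= 210 · 0.041006 · 0.027681 = 0.2383666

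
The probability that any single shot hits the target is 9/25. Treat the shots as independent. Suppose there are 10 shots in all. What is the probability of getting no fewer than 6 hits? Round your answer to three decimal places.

X ~ Binomial(10, 0.36); P(X ≥ 6) = Σ C(10,k) p^k (1−p)^(10−k) over k:
  k=6: C(10,6)·0.36^6·0.64^4 = 0.07669
  k=7: C(10,7)·0.36^7·0.64^3 = 0.02465
  k=8: C(10,8)·0.36^8·0.64^2 = 0.00520
  k=9: C(10,9)·0.36^9·0.64^1 = 0.00065
  k=10: C(10,10)·0.36^10·0.64^0 = 0.00004
Total = 0.10723

0.107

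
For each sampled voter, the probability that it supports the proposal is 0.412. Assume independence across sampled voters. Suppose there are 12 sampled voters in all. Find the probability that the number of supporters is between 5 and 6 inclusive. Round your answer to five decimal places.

X ~ Binomial(12, 0.412); P(5 ≤ X ≤ 6) = Σ C(12,k) p^k (1−p)^(12−k) over k:
  k=5: C(12,5)·0.412^5·0.588^7 = 0.2284823
  k=6: C(12,6)·0.412^6·0.588^6 = 0.1867752
Total = 0.4152575

0.41526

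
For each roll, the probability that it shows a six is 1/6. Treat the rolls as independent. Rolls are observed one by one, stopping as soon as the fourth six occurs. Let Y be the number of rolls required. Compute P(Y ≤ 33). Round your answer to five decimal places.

Finishing within 33 rolls ⇔ at least 4 successes in the first 33. With X ~ Binomial(33, 0.166667), P(Y ≤ 33) = 1 − P(X ≤ 3).
  k=0: C(33,0)·0.166667^0·0.833333^33 = 0.0024379
  k=1: C(33,1)·0.166667^1·0.833333^32 = 0.0160903
  k=2: C(33,2)·0.166667^2·0.833333^31 = 0.0514888
  k=3: C(33,3)·0.166667^3·0.833333^30 = 0.1064102
1 − 0.1764272 = 0.8235728

0.82357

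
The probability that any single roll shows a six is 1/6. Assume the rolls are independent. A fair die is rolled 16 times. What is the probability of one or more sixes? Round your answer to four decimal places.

P(at least one) = 1 − P(none) = 1 − (1 − 0.166667)^16
= 1 − 0.054088 = 0.945912

0.9459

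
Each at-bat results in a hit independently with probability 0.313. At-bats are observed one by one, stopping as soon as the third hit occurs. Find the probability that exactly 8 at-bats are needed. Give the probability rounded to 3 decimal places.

Y = trial on which the third success occurs; negative binomial, r=3, p=0.313.
P(Y=8) = C(7,2) · p^3 · (1−p)^5
= 21 · 0.030664 · 0.15303 = 0.09855

0.099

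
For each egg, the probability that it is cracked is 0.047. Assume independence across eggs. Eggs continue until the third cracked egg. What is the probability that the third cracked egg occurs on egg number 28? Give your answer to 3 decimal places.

0.011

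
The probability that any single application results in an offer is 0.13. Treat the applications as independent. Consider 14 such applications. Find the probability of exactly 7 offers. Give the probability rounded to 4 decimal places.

0.0008

X ~ Binomial(n=14, p=0.13).
P(X=7) = C(14,7) · p^7 · (1−p)^7
= 3432 · 6.2749e-07 · 0.37725 = 0.000812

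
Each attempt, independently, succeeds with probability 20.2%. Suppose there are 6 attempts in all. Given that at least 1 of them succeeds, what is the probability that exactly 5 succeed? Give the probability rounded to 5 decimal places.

0.00217

X ~ Binomial(6, 0.202). Want P(X=5 | X≥1) = P(X=5) / P(X≥1).
P(X=5) = C(6,5)·0.202^5·0.798^1 = 0.0016103
P(X≥1) = 1 − 0.2582363 = 0.7417637
Ratio = 0.0016103 / 0.7417637 = 0.0021709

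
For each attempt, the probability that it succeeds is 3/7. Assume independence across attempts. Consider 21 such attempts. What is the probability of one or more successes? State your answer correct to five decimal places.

P(at least one) = 1 − P(none) = 1 − (1 − 0.428571)^21
= 1 − 0.0000079 = 0.9999921

0.99999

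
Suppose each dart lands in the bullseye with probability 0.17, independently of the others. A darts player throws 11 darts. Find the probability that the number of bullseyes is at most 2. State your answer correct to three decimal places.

X ~ Binomial(11, 0.17); P(X ≤ 2) = Σ C(11,k) p^k (1−p)^(11−k) over k:
  k=0: C(11,0)·0.17^0·0.83^11 = 0.12878
  k=1: C(11,1)·0.17^1·0.83^10 = 0.29015
  k=2: C(11,2)·0.17^2·0.83^9 = 0.29714
Total = 0.71607

0.716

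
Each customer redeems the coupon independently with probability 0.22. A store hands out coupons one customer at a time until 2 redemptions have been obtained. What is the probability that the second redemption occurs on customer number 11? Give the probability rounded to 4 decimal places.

0.0517

Y = trial on which the second success occurs; negative binomial, r=2, p=0.22.
P(Y=11) = C(10,1) · p^2 · (1−p)^9
= 10 · 0.0484 · 0.10687 = 0.051725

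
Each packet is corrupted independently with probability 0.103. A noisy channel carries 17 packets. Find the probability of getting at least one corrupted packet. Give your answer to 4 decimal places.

P(at least one) = 1 − P(none) = 1 − (1 − 0.103)^17
= 1 − 0.157569 = 0.842431

0.8424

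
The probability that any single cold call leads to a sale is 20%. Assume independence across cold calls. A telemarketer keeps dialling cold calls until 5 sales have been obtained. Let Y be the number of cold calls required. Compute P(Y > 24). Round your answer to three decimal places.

0.460

Needing more than 24 cold calls ⇔ fewer than 5 successes in the first 24. With X ~ Binomial(24, 0.20), P(Y > 24) = P(X ≤ 4).
  k=0: C(24,0)·0.20^0·0.80^24 = 0.00472
  k=1: C(24,1)·0.20^1·0.80^23 = 0.02833
  k=2: C(24,2)·0.20^2·0.80^22 = 0.08146
  k=3: C(24,3)·0.20^3·0.80^21 = 0.14934
  k=4: C(24,4)·0.20^4·0.80^20 = 0.19602
P(X ≤ 4) = 0.45988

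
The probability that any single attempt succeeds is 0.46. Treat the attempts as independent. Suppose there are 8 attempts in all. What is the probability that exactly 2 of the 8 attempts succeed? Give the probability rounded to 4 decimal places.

X ~ Binomial(n=8, p=0.46).
P(X=2) = C(8,2) · p^2 · (1−p)^6
= 28 · 0.2116 · 0.024795 = 0.146905

0.1469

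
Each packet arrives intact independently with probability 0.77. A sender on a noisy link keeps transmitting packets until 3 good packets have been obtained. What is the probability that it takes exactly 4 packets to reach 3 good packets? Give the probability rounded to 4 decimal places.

0.3150

Y = trial on which the third success occurs; negative binomial, r=3, p=0.77.
P(Y=4) = C(3,2) · p^3 · (1−p)^1
= 3 · 0.45653 · 0.23 = 0.315008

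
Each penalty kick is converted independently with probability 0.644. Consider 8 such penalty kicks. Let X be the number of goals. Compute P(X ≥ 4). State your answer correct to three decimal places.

0.887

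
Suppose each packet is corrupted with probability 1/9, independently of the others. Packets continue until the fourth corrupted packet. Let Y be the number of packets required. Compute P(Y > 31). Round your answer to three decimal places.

Needing more than 31 packets ⇔ fewer than 4 successes in the first 31. With X ~ Binomial(31, 0.111111), P(Y > 31) = P(X ≤ 3).
  k=0: C(31,0)·0.111111^0·0.888889^31 = 0.02596
  k=1: C(31,1)·0.111111^1·0.888889^30 = 0.10059
  k=2: C(31,2)·0.111111^2·0.888889^29 = 0.18860
  k=3: C(31,3)·0.111111^3·0.888889^28 = 0.22789
P(X ≤ 3) = 0.54304

0.543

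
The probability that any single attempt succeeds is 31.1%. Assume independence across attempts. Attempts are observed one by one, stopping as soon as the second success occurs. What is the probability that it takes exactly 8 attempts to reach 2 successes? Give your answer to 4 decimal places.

Y = trial on which the second success occurs; negative binomial, r=2, p=0.311.
P(Y=8) = C(7,1) · p^2 · (1−p)^6
= 7 · 0.096721 · 0.10698 = 0.072433

0.0724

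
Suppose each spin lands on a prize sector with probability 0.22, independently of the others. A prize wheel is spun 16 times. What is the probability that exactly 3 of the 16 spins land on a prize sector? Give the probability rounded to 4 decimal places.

0.2359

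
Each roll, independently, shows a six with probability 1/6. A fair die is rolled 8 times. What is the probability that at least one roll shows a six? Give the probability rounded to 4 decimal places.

0.7674

P(at least one) = 1 − P(none) = 1 − (1 − 0.166667)^8
= 1 − 0.232568 = 0.767432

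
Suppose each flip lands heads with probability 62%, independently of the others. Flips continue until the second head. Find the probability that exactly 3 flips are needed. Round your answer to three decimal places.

0.292

Y = trial on which the second success occurs; negative binomial, r=2, p=0.62.
P(Y=3) = C(2,1) · p^2 · (1−p)^1
= 2 · 0.3844 · 0.38 = 0.29214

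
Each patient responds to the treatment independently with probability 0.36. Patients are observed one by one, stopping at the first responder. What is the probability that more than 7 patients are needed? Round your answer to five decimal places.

0.04398

Y = number of patients to the first success; geometric, p = 0.36.
P(Y > 7) = P(first 7 all fail) = (1−p)^7 = 0.0439805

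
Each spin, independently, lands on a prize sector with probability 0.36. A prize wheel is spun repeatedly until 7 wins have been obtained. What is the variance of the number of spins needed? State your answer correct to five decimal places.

34.56790

Y = total spins until the seventh success; negative binomial with r=7, p=0.36.
Var(Y) = r(1−p)/p² = 7·0.64 / 0.36² = 34.5679012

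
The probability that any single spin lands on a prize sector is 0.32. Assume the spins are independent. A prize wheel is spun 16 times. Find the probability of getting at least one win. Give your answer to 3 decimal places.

0.998

P(at least one) = 1 − P(none) = 1 − (1 − 0.32)^16
= 1 − 0.00209 = 0.99791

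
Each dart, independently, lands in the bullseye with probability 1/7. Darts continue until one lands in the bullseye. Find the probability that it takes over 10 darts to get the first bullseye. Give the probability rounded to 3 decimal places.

0.214

Y = number of darts to the first success; geometric, p = 0.142857.
P(Y > 10) = P(first 10 all fail) = (1−p)^10 = 0.21406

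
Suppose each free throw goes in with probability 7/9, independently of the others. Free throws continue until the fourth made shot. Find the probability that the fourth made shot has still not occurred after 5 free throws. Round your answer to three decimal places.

Needing more than 5 free throws ⇔ fewer than 4 successes in the first 5. With X ~ Binomial(5, 0.777778), P(Y > 5) = P(X ≤ 3).
  k=0: C(5,0)·0.777778^0·0.222222^5 = 0.00054
  k=1: C(5,1)·0.777778^1·0.222222^4 = 0.00948
  k=2: C(5,2)·0.777778^2·0.222222^3 = 0.06639
  k=3: C(5,3)·0.777778^3·0.222222^2 = 0.23235
P(X ≤ 3) = 0.30876

0.309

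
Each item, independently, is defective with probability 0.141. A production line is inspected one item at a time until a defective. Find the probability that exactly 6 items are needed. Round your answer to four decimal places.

0.0659

Geometric (trials to first success), p = 0.141.
P(Y = 6) = (1−p)^5 · p = 0.4677 · 0.141 = 0.065945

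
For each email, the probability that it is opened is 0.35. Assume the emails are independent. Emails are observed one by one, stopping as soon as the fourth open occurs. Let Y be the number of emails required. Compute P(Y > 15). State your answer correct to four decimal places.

0.1727

Needing more than 15 emails ⇔ fewer than 4 successes in the first 15. With X ~ Binomial(15, 0.35), P(Y > 15) = P(X ≤ 3).
  k=0: C(15,0)·0.35^0·0.65^15 = 0.001562
  k=1: C(15,1)·0.35^1·0.65^14 = 0.012617
  k=2: C(15,2)·0.35^2·0.65^13 = 0.047555
  k=3: C(15,3)·0.35^3·0.65^12 = 0.110962
P(X ≤ 3) = 0.172696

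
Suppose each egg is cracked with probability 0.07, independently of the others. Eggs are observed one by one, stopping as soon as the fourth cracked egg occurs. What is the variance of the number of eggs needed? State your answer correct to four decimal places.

759.1837

Y = total eggs until the fourth success; negative binomial with r=4, p=0.07.
Var(Y) = r(1−p)/p² = 4·0.93 / 0.07² = 759.183673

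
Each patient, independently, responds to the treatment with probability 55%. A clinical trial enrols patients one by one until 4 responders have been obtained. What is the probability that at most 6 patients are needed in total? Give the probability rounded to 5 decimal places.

0.44152

Finishing within 6 patients ⇔ at least 4 successes in the first 6. With X ~ Binomial(6, 0.55), P(Y ≤ 6) = 1 − P(X ≤ 3).
  k=0: C(6,0)·0.55^0·0.45^6 = 0.0083038
  k=1: C(6,1)·0.55^1·0.45^5 = 0.0608943
  k=2: C(6,2)·0.55^2·0.45^4 = 0.1860659
  k=3: C(6,3)·0.55^3·0.45^3 = 0.3032184
1 − 0.5584823 = 0.4415177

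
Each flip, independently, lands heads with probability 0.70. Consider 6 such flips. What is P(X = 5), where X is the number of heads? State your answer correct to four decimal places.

0.3025

X ~ Binomial(n=6, p=0.70).
P(X=5) = C(6,5) · p^5 · (1−p)^1
= 6 · 0.16807 · 0.3 = 0.302526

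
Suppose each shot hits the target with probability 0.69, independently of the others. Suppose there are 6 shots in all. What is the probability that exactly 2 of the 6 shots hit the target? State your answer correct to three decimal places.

0.066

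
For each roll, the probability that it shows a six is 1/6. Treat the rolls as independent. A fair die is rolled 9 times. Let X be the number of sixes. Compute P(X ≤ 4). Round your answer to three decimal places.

X ~ Binomial(9, 0.166667); P(X ≤ 4) = Σ C(9,k) p^k (1−p)^(9−k) over k:
  k=0: C(9,0)·0.166667^0·0.833333^9 = 0.19381
  k=1: C(9,1)·0.166667^1·0.833333^8 = 0.34885
  k=2: C(9,2)·0.166667^2·0.833333^7 = 0.27908
  k=3: C(9,3)·0.166667^3·0.833333^6 = 0.13024
  k=4: C(9,4)·0.166667^4·0.833333^5 = 0.03907
Total = 0.99105

0.991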